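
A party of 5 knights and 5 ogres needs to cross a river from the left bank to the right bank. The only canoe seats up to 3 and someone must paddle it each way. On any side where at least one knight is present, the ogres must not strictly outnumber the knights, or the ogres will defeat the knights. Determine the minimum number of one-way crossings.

Counting alone: each trip to the right bank takes at most 3 across and each return brings at least 1 back, so after t trips out (and t−1 returns) at most 3t − (t−1) of the 10 are across; that first reaches 10 at t = 5, so at least 9 crossings are needed.
The safety rule pushes this higher. Following every safe sequence of crossings, the most of the 10 that can be at the right bank as the canoe arrives there on crossing 9 is 9 — never all 10.
So no plan with fewer than 11 crossings exists, and this one achieves 11:
1. 2 ogres → the right bank.  (the left bank: 5K 3O; the right bank: 0K 2O)
2. 1 ogre ← the left bank.  (the left bank: 5K 4O; the right bank: 0K 1O)
3. 3 ogres → the right bank.  (the left bank: 5K 1O; the right bank: 0K 4O)
4. 1 ogre ← the left bank.  (the left bank: 5K 2O; the right bank: 0K 3O)
5. 3 knights → the right bank.  (the left bank: 2K 2O; the right bank: 3K 3O)
6. 1 knight and 1 ogre ← the left bank.  (the left bank: 3K 3O; the right bank: 2K 2O)
7. 3 knights → the right bank.  (the left bank: 0K 3O; the right bank: 5K 2O)
8. 1 ogre ← the left bank.  (the left bank: 0K 4O; the right bank: 5K 1O)
9. 2 ogres → the right bank.  (the left bank: 0K 2O; the right bank: 5K 3O)
10. 1 ogre ← the left bank.  (the left bank: 0K 3O; the right bank: 5K 2O)
11. 3 ogres → the right bank.  (the left bank: 0K 0O; the right bank: 5K 5O)

11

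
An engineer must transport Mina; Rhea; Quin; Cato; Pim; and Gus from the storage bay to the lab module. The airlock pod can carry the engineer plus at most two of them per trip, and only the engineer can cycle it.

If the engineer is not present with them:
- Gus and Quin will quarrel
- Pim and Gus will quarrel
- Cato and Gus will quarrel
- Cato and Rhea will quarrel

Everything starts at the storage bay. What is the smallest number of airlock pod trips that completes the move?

7

Counting alone: the engineer can take at most 2 across per trip to the lab module, so moving all 6 needs at least 3 loaded trips out, with a return between consecutive ones — at least 5 crossings.
The safety rule pushes this higher. Following every safe sequence of crossings, the most of the 6 that can be at the lab module as the airlock pod arrives there on crossing 5 is 5 — never all 6.
So no plan with fewer than 7 crossings exists, and this one achieves 7:
1. Engineer goes to the lab module with Gus and Rhea.
2. Engineer goes back to the storage bay alone.
3. Engineer goes to the lab module with Mina.
4. Engineer goes back to the storage bay alone.
5. Engineer goes to the lab module with Pim and Quin.
6. Engineer goes back to the storage bay with Gus.
7. Engineer goes to the lab module with Cato and Gus.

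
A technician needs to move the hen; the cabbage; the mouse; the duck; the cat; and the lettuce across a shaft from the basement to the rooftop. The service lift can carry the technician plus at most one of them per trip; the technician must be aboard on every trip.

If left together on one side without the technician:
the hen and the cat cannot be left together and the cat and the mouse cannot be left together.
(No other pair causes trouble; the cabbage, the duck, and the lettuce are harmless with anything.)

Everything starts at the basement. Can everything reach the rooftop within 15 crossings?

Yes

Yes — this plan uses 13 crossings (≤ 15):
1. Technician goes to the rooftop with the cat.  [the basement: the cabbage, the duck, the hen, the lettuce, the mouse | the rooftop: the cat]
2. Technician goes back to the basement alone.  [the basement: the cabbage, the duck, the hen, the lettuce, the mouse | the rooftop: the cat]
3. Technician goes to the rooftop with the hen.  [the basement: the cabbage, the duck, the lettuce, the mouse | the rooftop: the cat, the hen]
4. Technician goes back to the basement with the cat.  [the basement: the cabbage, the cat, the duck, the lettuce, the mouse | the rooftop: the hen]
5. Technician goes to the rooftop with the mouse.  [the basement: the cabbage, the cat, the duck, the lettuce | the rooftop: the hen, the mouse]
6. Technician goes back to the basement alone.  [the basement: the cabbage, the cat, the duck, the lettuce | the rooftop: the hen, the mouse]
7. Technician goes to the rooftop with the cabbage.  [the basement: the cat, the duck, the lettuce | the rooftop: the cabbage, the hen, the mouse]
8. Technician goes back to the basement alone.  [the basement: the cat, the duck, the lettuce | the rooftop: the cabbage, the hen, the mouse]
9. Technician goes to the rooftop with the duck.  [the basement: the cat, the lettuce | the rooftop: the cabbage, the duck, the hen, the mouse]
10. Technician goes back to the basement alone.  [the basement: the cat, the lettuce | the rooftop: the cabbage, the duck, the hen, the mouse]
11. Technician goes to the rooftop with the lettuce.  [the basement: the cat | the rooftop: the cabbage, the duck, the hen, the lettuce, the mouse]
12. Technician goes back to the basement alone.  [the basement: the cat | the rooftop: the cabbage, the duck, the hen, the lettuce, the mouse]
13. Technician goes to the rooftop with the cat.  [the basement: — | the rooftop: the cabbage, the cat, the duck, the hen, the lettuce, the mouse]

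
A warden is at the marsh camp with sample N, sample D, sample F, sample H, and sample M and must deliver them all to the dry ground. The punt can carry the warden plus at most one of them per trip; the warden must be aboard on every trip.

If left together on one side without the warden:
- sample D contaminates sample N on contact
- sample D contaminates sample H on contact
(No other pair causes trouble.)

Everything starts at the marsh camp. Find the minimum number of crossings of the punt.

11

Counting alone: the warden can take at most 1 across per trip to the dry ground, so moving all 5 needs at least 5 loaded trips out, with a return between consecutive ones — at least 9 crossings.
The safety rule pushes this higher. Following every safe sequence of crossings, the most of the 5 that can be at the dry ground as the punt arrives there on crossing 9 is 4 — never all 5.
So no plan with fewer than 11 crossings exists, and this one achieves 11:
1. Warden goes to the dry ground with sample D.
2. Warden goes back to the marsh camp alone.
3. Warden goes to the dry ground with sample N.
4. Warden goes back to the marsh camp with sample D.
5. Warden goes to the dry ground with sample H.
6. Warden goes back to the marsh camp alone.
7. Warden goes to the dry ground with sample F.
8. Warden goes back to the marsh camp alone.
9. Warden goes to the dry ground with sample M.
10. Warden goes back to the marsh camp alone.
11. Warden goes to the dry ground with sample D.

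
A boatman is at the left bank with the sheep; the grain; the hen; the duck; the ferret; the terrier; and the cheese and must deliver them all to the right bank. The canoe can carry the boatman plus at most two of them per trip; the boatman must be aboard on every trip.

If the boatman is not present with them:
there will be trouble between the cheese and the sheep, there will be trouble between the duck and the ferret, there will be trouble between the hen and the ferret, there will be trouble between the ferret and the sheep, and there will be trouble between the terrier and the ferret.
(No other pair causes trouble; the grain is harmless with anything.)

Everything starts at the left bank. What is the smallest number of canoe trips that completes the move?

9

Counting alone: the boatman can take at most 2 across per trip to the right bank, so moving all 7 needs at least 4 loaded trips out, with a return between consecutive ones — at least 7 crossings.
The safety rule pushes this higher. Following every safe sequence of crossings, the most of the 7 that can be at the right bank as the canoe arrives there on crossing 7 is 6 — never all 7.
So no plan with fewer than 9 crossings exists, and this one achieves 9:
1. Boatman goes to the right bank with the ferret and the sheep.  [the left bank: the cheese, the duck, the grain, the hen, the terrier | the right bank: the ferret, the sheep]
2. Boatman goes back to the left bank with the sheep.  [the left bank: the cheese, the duck, the grain, the hen, the sheep, the terrier | the right bank: the ferret]
3. Boatman goes to the right bank with the grain and the sheep.  [the left bank: the cheese, the duck, the hen, the terrier | the right bank: the ferret, the grain, the sheep]
4. Boatman goes back to the left bank with the sheep.  [the left bank: the cheese, the duck, the hen, the sheep, the terrier | the right bank: the ferret, the grain]
5. Boatman goes to the right bank with the hen and the sheep.  [the left bank: the cheese, the duck, the terrier | the right bank: the ferret, the grain, the hen, the sheep]
6. Boatman goes back to the left bank with the ferret.  [the left bank: the cheese, the duck, the ferret, the terrier | the right bank: the grain, the hen, the sheep]
7. Boatman goes to the right bank with the duck and the terrier.  [the left bank: the cheese, the ferret | the right bank: the duck, the grain, the hen, the sheep, the terrier]
8. Boatman goes back to the left bank alone.  [the left bank: the cheese, the ferret | the right bank: the duck, the grain, the hen, the sheep, the terrier]
9. Boatman goes to the right bank with the cheese and the ferret.  [the left bank: — | the right bank: the cheese, the duck, the ferret, the grain, the hen, the sheep, the terrier]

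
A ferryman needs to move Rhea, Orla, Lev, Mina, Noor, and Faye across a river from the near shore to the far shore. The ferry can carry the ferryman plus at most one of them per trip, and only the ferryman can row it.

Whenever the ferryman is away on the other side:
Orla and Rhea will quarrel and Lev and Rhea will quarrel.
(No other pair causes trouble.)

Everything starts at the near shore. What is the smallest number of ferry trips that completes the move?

Counting alone: the ferryman can take at most 1 across per trip to the far shore, so moving all 6 needs at least 6 loaded trips out, with a return between consecutive ones — at least 11 crossings.
The safety rule pushes this higher. Following every safe sequence of crossings, the most of the 6 that can be at the far shore as the ferry arrives there on crossing 11 is 5 — never all 6.
So no plan with fewer than 13 crossings exists, and this one achieves 13:
1. Ferryman goes to the far shore with Rhea.  [the near shore: Faye, Lev, Mina, Noor, Orla | the far shore: Rhea]
2. Ferryman goes back to the near shore alone.  [the near shore: Faye, Lev, Mina, Noor, Orla | the far shore: Rhea]
3. Ferryman goes to the far shore with Orla.  [the near shore: Faye, Lev, Mina, Noor | the far shore: Orla, Rhea]
4. Ferryman goes back to the near shore with Rhea.  [the near shore: Faye, Lev, Mina, Noor, Rhea | the far shore: Orla]
5. Ferryman goes to the far shore with Lev.  [the near shore: Faye, Mina, Noor, Rhea | the far shore: Lev, Orla]
6. Ferryman goes back to the near shore alone.  [the near shore: Faye, Mina, Noor, Rhea | the far shore: Lev, Orla]
7. Ferryman goes to the far shore with Mina.  [the near shore: Faye, Noor, Rhea | the far shore: Lev, Mina, Orla]
8. Ferryman goes back to the near shore alone.  [the near shore: Faye, Noor, Rhea | the far shore: Lev, Mina, Orla]
9. Ferryman goes to the far shore with Noor.  [the near shore: Faye, Rhea | the far shore: Lev, Mina, Noor, Orla]
10. Ferryman goes back to the near shore alone.  [the near shore: Faye, Rhea | the far shore: Lev, Mina, Noor, Orla]
11. Ferryman goes to the far shore with Faye.  [the near shore: Rhea | the far shore: Faye, Lev, Mina, Noor, Orla]
12. Ferryman goes back to the near shore alone.  [the near shore: Rhea | the far shore: Faye, Lev, Mina, Noor, Orla]
13. Ferryman goes to the far shore with Rhea.  [the near shore: — | the far shore: Faye, Lev, Mina, Noor, Orla, Rhea]

13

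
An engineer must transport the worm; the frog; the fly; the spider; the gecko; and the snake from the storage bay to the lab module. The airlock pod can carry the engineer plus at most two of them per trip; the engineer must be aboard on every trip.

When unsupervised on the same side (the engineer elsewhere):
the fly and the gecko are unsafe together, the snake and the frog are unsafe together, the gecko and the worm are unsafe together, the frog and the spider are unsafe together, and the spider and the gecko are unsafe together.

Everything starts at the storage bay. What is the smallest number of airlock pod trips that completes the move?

Counting alone: the engineer can take at most 2 across per trip to the lab module, so moving all 6 needs at least 3 loaded trips out, with a return between consecutive ones — at least 5 crossings.
The safety rule pushes this higher. Following every safe sequence of crossings, the most of the 6 that can be at the lab module as the airlock pod arrives there on crossing 5 is 5 — never all 6.
So no plan with fewer than 7 crossings exists, and this one achieves 7:
1. Engineer goes to the lab module with the frog and the gecko.  [the storage bay: the fly, the snake, the spider, the worm | the lab module: the frog, the gecko]
2. Engineer goes back to the storage bay alone.  [the storage bay: the fly, the snake, the spider, the worm | the lab module: the frog, the gecko]
3. Engineer goes to the lab module with the fly and the worm.  [the storage bay: the snake, the spider | the lab module: the fly, the frog, the gecko, the worm]
4. Engineer goes back to the storage bay with the gecko.  [the storage bay: the gecko, the snake, the spider | the lab module: the fly, the frog, the worm]
5. Engineer goes to the lab module with the snake and the spider.  [the storage bay: the gecko | the lab module: the fly, the frog, the snake, the spider, the worm]
6. Engineer goes back to the storage bay with the frog.  [the storage bay: the frog, the gecko | the lab module: the fly, the snake, the spider, the worm]
7. Engineer goes to the lab module with the frog and the gecko.  [the storage bay: — | the lab module: the fly, the frog, the gecko, the snake, the spider, the worm]

7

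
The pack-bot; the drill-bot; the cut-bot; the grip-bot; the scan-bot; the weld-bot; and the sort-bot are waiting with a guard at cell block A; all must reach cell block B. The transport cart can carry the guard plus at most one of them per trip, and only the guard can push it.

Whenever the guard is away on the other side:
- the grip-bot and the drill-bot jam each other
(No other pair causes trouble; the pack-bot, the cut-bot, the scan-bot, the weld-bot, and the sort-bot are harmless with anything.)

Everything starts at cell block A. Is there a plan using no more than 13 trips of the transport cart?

Yes

Yes — this plan uses 13 crossings (≤ 13):
1. Guard goes to cell block B with the drill-bot.  [cell block A: the cut-bot, the grip-bot, the pack-bot, the scan-bot, the sort-bot, the weld-bot | cell block B: the drill-bot]
2. Guard goes back to cell block A alone.  [cell block A: the cut-bot, the grip-bot, the pack-bot, the scan-bot, the sort-bot, the weld-bot | cell block B: the drill-bot]
3. Guard goes to cell block B with the pack-bot.  [cell block A: the cut-bot, the grip-bot, the scan-bot, the sort-bot, the weld-bot | cell block B: the drill-bot, the pack-bot]
4. Guard goes back to cell block A alone.  [cell block A: the cut-bot, the grip-bot, the scan-bot, the sort-bot, the weld-bot | cell block B: the drill-bot, the pack-bot]
5. Guard goes to cell block B with the cut-bot.  [cell block A: the grip-bot, the scan-bot, the sort-bot, the weld-bot | cell block B: the cut-bot, the drill-bot, the pack-bot]
6. Guard goes back to cell block A alone.  [cell block A: the grip-bot, the scan-bot, the sort-bot, the weld-bot | cell block B: the cut-bot, the drill-bot, the pack-bot]
7. Guard goes to cell block B with the scan-bot.  [cell block A: the grip-bot, the sort-bot, the weld-bot | cell block B: the cut-bot, the drill-bot, the pack-bot, the scan-bot]
8. Guard goes back to cell block A alone.  [cell block A: the grip-bot, the sort-bot, the weld-bot | cell block B: the cut-bot, the drill-bot, the pack-bot, the scan-bot]
9. Guard goes to cell block B with the weld-bot.  [cell block A: the grip-bot, the sort-bot | cell block B: the cut-bot, the drill-bot, the pack-bot, the scan-bot, the weld-bot]
10. Guard goes back to cell block A alone.  [cell block A: the grip-bot, the sort-bot | cell block B: the cut-bot, the drill-bot, the pack-bot, the scan-bot, the weld-bot]
11. Guard goes to cell block B with the sort-bot.  [cell block A: the grip-bot | cell block B: the cut-bot, the drill-bot, the pack-bot, the scan-bot, the sort-bot, the weld-bot]
12. Guard goes back to cell block A alone.  [cell block A: the grip-bot | cell block B: the cut-bot, the drill-bot, the pack-bot, the scan-bot, the sort-bot, the weld-bot]
13. Guard goes to cell block B with the grip-bot.  [cell block A: — | cell block B: the cut-bot, the drill-bot, the grip-bot, the pack-bot, the scan-bot, the sort-bot, the weld-bot]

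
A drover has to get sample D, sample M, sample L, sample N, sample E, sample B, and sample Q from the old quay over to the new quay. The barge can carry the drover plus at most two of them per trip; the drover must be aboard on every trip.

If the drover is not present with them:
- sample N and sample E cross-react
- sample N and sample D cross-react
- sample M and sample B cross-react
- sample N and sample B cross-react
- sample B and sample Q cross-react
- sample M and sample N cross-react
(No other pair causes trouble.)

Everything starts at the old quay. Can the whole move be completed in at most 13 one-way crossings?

Yes — this plan uses 11 crossings (≤ 13):
1. Drover goes to the new quay with sample B and sample N.  [the old quay: sample D, sample E, sample L, sample M, sample Q | the new quay: sample B, sample N]
2. Drover goes back to the old quay with sample N.  [the old quay: sample D, sample E, sample L, sample M, sample N, sample Q | the new quay: sample B]
3. Drover goes to the new quay with sample D and sample N.  [the old quay: sample E, sample L, sample M, sample Q | the new quay: sample B, sample D, sample N]
4. Drover goes back to the old quay with sample N.  [the old quay: sample E, sample L, sample M, sample N, sample Q | the new quay: sample B, sample D]
5. Drover goes to the new quay with sample E and sample M.  [the old quay: sample L, sample N, sample Q | the new quay: sample B, sample D, sample E, sample M]
6. Drover goes back to the old quay with sample M.  [the old quay: sample L, sample M, sample N, sample Q | the new quay: sample B, sample D, sample E]
7. Drover goes to the new quay with sample L and sample M.  [the old quay: sample N, sample Q | the new quay: sample B, sample D, sample E, sample L, sample M]
8. Drover goes back to the old quay with sample M.  [the old quay: sample M, sample N, sample Q | the new quay: sample B, sample D, sample E, sample L]
9. Drover goes to the new quay with sample M and sample Q.  [the old quay: sample N | the new quay: sample B, sample D, sample E, sample L, sample M, sample Q]
10. Drover goes back to the old quay with sample B.  [the old quay: sample B, sample N | the new quay: sample D, sample E, sample L, sample M, sample Q]
11. Drover goes to the new quay with sample B and sample N.  [the old quay: — | the new quay: sample B, sample D, sample E, sample L, sample M, sample N, sample Q]

Yes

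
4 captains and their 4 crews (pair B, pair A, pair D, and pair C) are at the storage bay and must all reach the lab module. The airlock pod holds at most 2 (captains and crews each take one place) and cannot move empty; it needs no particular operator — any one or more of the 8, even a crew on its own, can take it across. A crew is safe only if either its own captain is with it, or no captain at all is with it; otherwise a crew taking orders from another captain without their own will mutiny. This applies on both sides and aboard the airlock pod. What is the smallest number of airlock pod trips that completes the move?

impossible

Following every safe sequence of crossings from the start, the most of the 8 that can be at the lab module as the airlock pod arrives there on crossings 1, 3, 5 is 2, 3, 4 respectively; the best ever achieved is 4 of 8.
From crossing 7 on, no configuration arises that was not already reachable earlier: only 44 distinct safe configurations (who is on which side, and where the airlock pod is) can ever be reached, none of them has everyone across, and every continuation just revisits them. So no valid plan exists.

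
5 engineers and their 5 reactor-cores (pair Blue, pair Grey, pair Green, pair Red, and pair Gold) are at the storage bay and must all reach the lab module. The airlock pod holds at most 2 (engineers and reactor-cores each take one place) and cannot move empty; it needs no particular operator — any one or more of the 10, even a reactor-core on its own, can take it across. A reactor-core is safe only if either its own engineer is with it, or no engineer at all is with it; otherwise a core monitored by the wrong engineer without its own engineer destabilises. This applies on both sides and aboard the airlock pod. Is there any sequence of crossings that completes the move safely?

Following every safe sequence of crossings from the start, the most of the 10 that can be at the lab module as the airlock pod arrives there on crossings 1, 3, 5, 7 is 2, 3, 4, 5 respectively; the best ever achieved is 5 of 10.
From crossing 9 on, no configuration arises that was not already reachable earlier: only 82 distinct safe configurations (who is on which side, and where the airlock pod is) can ever be reached, none of them has everyone across, and every continuation just revisits them. So no valid plan exists.

No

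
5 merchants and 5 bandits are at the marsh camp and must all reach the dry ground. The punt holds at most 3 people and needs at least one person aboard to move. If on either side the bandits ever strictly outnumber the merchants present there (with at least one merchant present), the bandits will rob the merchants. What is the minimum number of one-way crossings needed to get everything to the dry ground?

11

Counting alone: each trip to the dry ground takes at most 3 across and each return brings at least 1 back, so after t trips out (and t−1 returns) at most 3t − (t−1) of the 10 are across; that first reaches 10 at t = 5, so at least 9 crossings are needed.
The safety rule pushes this higher. Following every safe sequence of crossings, the most of the 10 that can be at the dry ground as the punt arrives there on crossing 9 is 9 — never all 10.
So no plan with fewer than 11 crossings exists, and this one achieves 11:
1. 2 bandits → the dry ground.  (the marsh camp: 5M 3B; the dry ground: 0M 2B)
2. 1 bandit ← the marsh camp.  (the marsh camp: 5M 4B; the dry ground: 0M 1B)
3. 3 bandits → the dry ground.  (the marsh camp: 5M 1B; the dry ground: 0M 4B)
4. 1 bandit ← the marsh camp.  (the marsh camp: 5M 2B; the dry ground: 0M 3B)
5. 3 merchants → the dry ground.  (the marsh camp: 2M 2B; the dry ground: 3M 3B)
6. 1 merchant and 1 bandit ← the marsh camp.  (the marsh camp: 3M 3B; the dry ground: 2M 2B)
7. 3 merchants → the dry ground.  (the marsh camp: 0M 3B; the dry ground: 5M 2B)
8. 1 bandit ← the marsh camp.  (the marsh camp: 0M 4B; the dry ground: 5M 1B)
9. 2 bandits → the dry ground.  (the marsh camp: 0M 2B; the dry ground: 5M 3B)
10. 1 bandit ← the marsh camp.  (the marsh camp: 0M 3B; the dry ground: 5M 2B)
11. 3 bandits → the dry ground.  (the marsh camp: 0M 0B; the dry ground: 5M 5B)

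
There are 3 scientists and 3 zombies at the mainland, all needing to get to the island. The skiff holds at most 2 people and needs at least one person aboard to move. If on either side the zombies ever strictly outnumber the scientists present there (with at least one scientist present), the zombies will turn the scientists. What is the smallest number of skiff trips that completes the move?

Counting alone: each trip to the island takes at most 2 across and each return brings at least 1 back, so after t trips out (and t−1 returns) at most 2t − (t−1) of the 6 are across; that first reaches 6 at t = 5, so at least 9 crossings are needed.
The safety rule pushes this higher. Following every safe sequence of crossings, the most of the 6 that can be at the island as the skiff arrives there on crossing 9 is 5 — never all 6.
So no plan with fewer than 11 crossings exists, and this one achieves 11:
1. 2 zombies → the island.  (the mainland: 3S 1Z; the island: 0S 2Z)
2. 1 zombie ← the mainland.  (the mainland: 3S 2Z; the island: 0S 1Z)
3. 2 zombies → the island.  (the mainland: 3S 0Z; the island: 0S 3Z)
4. 1 zombie ← the mainland.  (the mainland: 3S 1Z; the island: 0S 2Z)
5. 2 scientists → the island.  (the mainland: 1S 1Z; the island: 2S 2Z)
6. 1 scientist and 1 zombie ← the mainland.  (the mainland: 2S 2Z; the island: 1S 1Z)
7. 2 scientists → the island.  (the mainland: 0S 2Z; the island: 3S 1Z)
8. 1 zombie ← the mainland.  (the mainland: 0S 3Z; the island: 3S 0Z)
9. 2 zombies → the island.  (the mainland: 0S 1Z; the island: 3S 2Z)
10. 1 zombie ← the mainland.  (the mainland: 0S 2Z; the island: 3S 1Z)
11. 2 zombies → the island.  (the mainland: 0S 0Z; the island: 3S 3Z)

11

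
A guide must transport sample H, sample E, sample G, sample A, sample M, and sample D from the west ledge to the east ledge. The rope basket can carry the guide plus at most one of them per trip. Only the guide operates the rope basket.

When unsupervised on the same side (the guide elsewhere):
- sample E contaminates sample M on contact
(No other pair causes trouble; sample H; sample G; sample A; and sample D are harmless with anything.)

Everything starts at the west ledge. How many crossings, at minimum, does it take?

11

Counting alone: the guide can take at most 1 across per trip to the east ledge, so moving all 6 needs at least 6 loaded trips out, with a return between consecutive ones — at least 11 crossings.
The plan below uses exactly 11 crossings, so it is optimal:
1. Guide goes to the east ledge with sample E.
2. Guide goes back to the west ledge alone.
3. Guide goes to the east ledge with sample H.
4. Guide goes back to the west ledge alone.
5. Guide goes to the east ledge with sample G.
6. Guide goes back to the west ledge alone.
7. Guide goes to the east ledge with sample A.
8. Guide goes back to the west ledge alone.
9. Guide goes to the east ledge with sample D.
10. Guide goes back to the west ledge alone.
11. Guide goes to the east ledge with sample M.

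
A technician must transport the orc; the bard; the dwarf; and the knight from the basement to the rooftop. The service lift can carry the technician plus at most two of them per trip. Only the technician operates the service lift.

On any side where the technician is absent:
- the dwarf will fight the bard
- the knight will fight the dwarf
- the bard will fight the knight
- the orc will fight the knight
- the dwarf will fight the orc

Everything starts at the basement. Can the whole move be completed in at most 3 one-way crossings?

No

Counting alone: the technician can take at most 2 across per trip to the rooftop, so moving all 4 needs at least 2 loaded trips out, with a return between consecutive ones — at least 3 crossings.
The safety rule pushes this higher. Following every safe sequence of crossings, the most of the 4 that can be at the rooftop as the service lift arrives there on crossing 3 is 3 — never all 4.
So the move cannot be finished within 3 crossings. (The shortest complete plan takes 5:)
1. Technician goes to the rooftop with the dwarf and the knight.  [the basement: the bard, the orc | the rooftop: the dwarf, the knight]
2. Technician goes back to the basement with the dwarf.  [the basement: the bard, the dwarf, the orc | the rooftop: the knight]
3. Technician goes to the rooftop with the bard and the orc.  [the basement: the dwarf | the rooftop: the bard, the knight, the orc]
4. Technician goes back to the basement with the knight.  [the basement: the dwarf, the knight | the rooftop: the bard, the orc]
5. Technician goes to the rooftop with the dwarf and the knight.  [the basement: — | the rooftop: the bard, the dwarf, the knight, the orc]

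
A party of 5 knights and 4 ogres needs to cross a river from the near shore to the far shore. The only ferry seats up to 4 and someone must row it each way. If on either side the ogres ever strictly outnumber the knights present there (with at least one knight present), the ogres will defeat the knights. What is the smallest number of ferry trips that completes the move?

Counting alone: each trip to the far shore takes at most 4 across and each return brings at least 1 back, so after t trips out (and t−1 returns) at most 4t − (t−1) of the 9 are across; that first reaches 9 at t = 3, so at least 5 crossings are needed.
The plan below uses exactly 5 crossings, so it is optimal:
1. 3 ogres → the far shore.  (the near shore: 5K 1O; the far shore: 0K 3O)
2. 1 ogre ← the near shore.  (the near shore: 5K 2O; the far shore: 0K 2O)
3. 3 knights and 1 ogre → the far shore.  (the near shore: 2K 1O; the far shore: 3K 3O)
4. 1 ogre ← the near shore.  (the near shore: 2K 2O; the far shore: 3K 2O)
5. 2 knights and 2 ogres → the far shore.  (the near shore: 0K 0O; the far shore: 5K 4O)

5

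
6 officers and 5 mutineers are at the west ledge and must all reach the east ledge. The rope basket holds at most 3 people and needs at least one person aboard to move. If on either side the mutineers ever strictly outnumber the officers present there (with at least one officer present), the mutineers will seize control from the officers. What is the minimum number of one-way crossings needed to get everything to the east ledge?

Counting alone: each trip to the east ledge takes at most 3 across and each return brings at least 1 back, so after t trips out (and t−1 returns) at most 3t − (t−1) of the 11 are across; that first reaches 11 at t = 5, so at least 9 crossings are needed.
The plan below uses exactly 9 crossings, so it is optimal:
1. 3 mutineers → the east ledge.  (the west ledge: 6O 2M; the east ledge: 0O 3M)
2. 1 mutineer ← the west ledge.  (the west ledge: 6O 3M; the east ledge: 0O 2M)
3. 3 officers → the east ledge.  (the west ledge: 3O 3M; the east ledge: 3O 2M)
4. 1 officer ← the west ledge.  (the west ledge: 4O 3M; the east ledge: 2O 2M)
5. 2 officers and 1 mutineer → the east ledge.  (the west ledge: 2O 2M; the east ledge: 4O 3M)
6. 1 officer ← the west ledge.  (the west ledge: 3O 2M; the east ledge: 3O 3M)
7. 2 officers and 1 mutineer → the east ledge.  (the west ledge: 1O 1M; the east ledge: 5O 4M)
8. 1 officer ← the west ledge.  (the west ledge: 2O 1M; the east ledge: 4O 4M)
9. 2 officers and 1 mutineer → the east ledge.  (the west ledge: 0O 0M; the east ledge: 6O 5M)

9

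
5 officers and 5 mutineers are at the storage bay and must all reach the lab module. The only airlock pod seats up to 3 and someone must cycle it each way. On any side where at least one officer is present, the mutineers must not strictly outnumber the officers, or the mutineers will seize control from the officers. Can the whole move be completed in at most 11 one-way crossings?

Yes

Yes — this plan uses 11 crossings (≤ 11):
1. 2 mutineers → the lab module.  (the storage bay: 5O 3M; the lab module: 0O 2M)
2. 1 mutineer ← the storage bay.  (the storage bay: 5O 4M; the lab module: 0O 1M)
3. 3 mutineers → the lab module.  (the storage bay: 5O 1M; the lab module: 0O 4M)
4. 1 mutineer ← the storage bay.  (the storage bay: 5O 2M; the lab module: 0O 3M)
5. 3 officers → the lab module.  (the storage bay: 2O 2M; the lab module: 3O 3M)
6. 1 officer and 1 mutineer ← the storage bay.  (the storage bay: 3O 3M; the lab module: 2O 2M)
7. 3 officers → the lab module.  (the storage bay: 0O 3M; the lab module: 5O 2M)
8. 1 mutineer ← the storage bay.  (the storage bay: 0O 4M; the lab module: 5O 1M)
9. 2 mutineers → the lab module.  (the storage bay: 0O 2M; the lab module: 5O 3M)
10. 1 mutineer ← the storage bay.  (the storage bay: 0O 3M; the lab module: 5O 2M)
11. 3 mutineers → the lab module.  (the storage bay: 0O 0M; the lab module: 5O 5M)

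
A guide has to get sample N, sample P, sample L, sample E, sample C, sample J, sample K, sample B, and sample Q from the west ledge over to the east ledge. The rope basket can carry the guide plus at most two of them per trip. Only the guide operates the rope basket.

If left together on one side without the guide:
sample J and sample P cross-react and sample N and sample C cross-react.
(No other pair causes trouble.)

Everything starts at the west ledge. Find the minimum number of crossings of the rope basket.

Counting alone: the guide can take at most 2 across per trip to the east ledge, so moving all 9 needs at least 5 loaded trips out, with a return between consecutive ones — at least 9 crossings.
The plan below uses exactly 9 crossings, so it is optimal:
1. Guide goes to the east ledge with sample N and sample P.  [the west ledge: sample B, sample C, sample E, sample J, sample K, sample L, sample Q | the east ledge: sample N, sample P]
2. Guide goes back to the west ledge alone.  [the west ledge: sample B, sample C, sample E, sample J, sample K, sample L, sample Q | the east ledge: sample N, sample P]
3. Guide goes to the east ledge with sample L.  [the west ledge: sample B, sample C, sample E, sample J, sample K, sample Q | the east ledge: sample L, sample N, sample P]
4. Guide goes back to the west ledge alone.  [the west ledge: sample B, sample C, sample E, sample J, sample K, sample Q | the east ledge: sample L, sample N, sample P]
5. Guide goes to the east ledge with sample E and sample K.  [the west ledge: sample B, sample C, sample J, sample Q | the east ledge: sample E, sample K, sample L, sample N, sample P]
6. Guide goes back to the west ledge alone.  [the west ledge: sample B, sample C, sample J, sample Q | the east ledge: sample E, sample K, sample L, sample N, sample P]
7. Guide goes to the east ledge with sample B and sample Q.  [the west ledge: sample C, sample J | the east ledge: sample B, sample E, sample K, sample L, sample N, sample P, sample Q]
8. Guide goes back to the west ledge alone.  [the west ledge: sample C, sample J | the east ledge: sample B, sample E, sample K, sample L, sample N, sample P, sample Q]
9. Guide goes to the east ledge with sample C and sample J.  [the west ledge: — | the east ledge: sample B, sample C, sample E, sample J, sample K, sample L, sample N, sample P, sample Q]

9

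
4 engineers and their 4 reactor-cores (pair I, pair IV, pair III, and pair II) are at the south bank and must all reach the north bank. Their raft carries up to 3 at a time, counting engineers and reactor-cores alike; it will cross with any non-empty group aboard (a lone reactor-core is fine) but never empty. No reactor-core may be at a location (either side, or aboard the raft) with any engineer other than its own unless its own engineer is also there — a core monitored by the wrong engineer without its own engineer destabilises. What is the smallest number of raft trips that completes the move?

9

Counting alone: each trip to the north bank takes at most 3 across and each return brings at least 1 back, so after t trips out (and t−1 returns) at most 3t − (t−1) of the 8 are across; that first reaches 8 at t = 4, so at least 7 crossings are needed.
The safety rule pushes this higher. Following every safe sequence of crossings, the most of the 8 that can be at the north bank as the raft arrives there on crossing 7 is 7 — never all 8.
So no plan with fewer than 9 crossings exists, and this one achieves 9:
1. engineer I and reactor-core I cross → the north bank.
2. engineer I crosses ← the south bank.
3. engineer I, engineer IV, and reactor-core IV cross → the north bank.
4. engineer I and reactor-core I cross ← the south bank.
5. engineer I, engineer II, and engineer III cross → the north bank.
6. reactor-core IV crosses ← the south bank.
7. reactor-core I and reactor-core IV cross → the north bank.
8. reactor-core I crosses ← the south bank.
9. reactor-core I, reactor-core II, and reactor-core III cross → the north bank.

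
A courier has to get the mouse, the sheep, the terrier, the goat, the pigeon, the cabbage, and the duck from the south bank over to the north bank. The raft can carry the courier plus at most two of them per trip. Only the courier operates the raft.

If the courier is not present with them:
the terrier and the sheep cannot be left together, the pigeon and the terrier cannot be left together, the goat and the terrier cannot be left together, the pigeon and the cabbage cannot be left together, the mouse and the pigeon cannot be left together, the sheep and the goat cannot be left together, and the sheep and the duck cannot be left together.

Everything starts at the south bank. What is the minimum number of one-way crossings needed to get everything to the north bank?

impossible

Whatever the first load, the items left behind include a forbidden pair without the courier. No opening move is safe, so no plan exists.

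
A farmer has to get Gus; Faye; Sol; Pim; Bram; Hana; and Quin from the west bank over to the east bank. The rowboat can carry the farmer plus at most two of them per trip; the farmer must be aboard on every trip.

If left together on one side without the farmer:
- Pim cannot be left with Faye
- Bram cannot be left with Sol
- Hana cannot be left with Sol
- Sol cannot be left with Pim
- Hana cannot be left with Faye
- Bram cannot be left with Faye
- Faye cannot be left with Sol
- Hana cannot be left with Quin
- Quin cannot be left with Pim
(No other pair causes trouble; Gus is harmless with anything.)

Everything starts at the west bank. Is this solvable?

Whatever the first load, the items left behind include a forbidden pair without the farmer. No opening move is safe, so no plan exists.

No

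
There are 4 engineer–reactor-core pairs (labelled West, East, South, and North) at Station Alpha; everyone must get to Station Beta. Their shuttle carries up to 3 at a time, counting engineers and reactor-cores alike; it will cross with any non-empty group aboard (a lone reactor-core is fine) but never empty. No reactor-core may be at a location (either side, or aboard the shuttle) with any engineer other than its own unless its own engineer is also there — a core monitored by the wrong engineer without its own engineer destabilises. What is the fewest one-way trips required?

9

Counting alone: each trip to Station Beta takes at most 3 across and each return brings at least 1 back, so after t trips out (and t−1 returns) at most 3t − (t−1) of the 8 are across; that first reaches 8 at t = 4, so at least 7 crossings are needed.
The safety rule pushes this higher. Following every safe sequence of crossings, the most of the 8 that can be at Station Beta as the shuttle arrives there on crossing 7 is 7 — never all 8.
So no plan with fewer than 9 crossings exists, and this one achieves 9:
1. engineer West and reactor-core West cross → Station Beta.
2. engineer West crosses ← Station Alpha.
3. engineer East, engineer West, and reactor-core East cross → Station Beta.
4. engineer West and reactor-core West cross ← Station Alpha.
5. engineer North, engineer South, and engineer West cross → Station Beta.
6. reactor-core East crosses ← Station Alpha.
7. reactor-core East and reactor-core West cross → Station Beta.
8. reactor-core West crosses ← Station Alpha.
9. reactor-core North, reactor-core South, and reactor-core West cross → Station Beta.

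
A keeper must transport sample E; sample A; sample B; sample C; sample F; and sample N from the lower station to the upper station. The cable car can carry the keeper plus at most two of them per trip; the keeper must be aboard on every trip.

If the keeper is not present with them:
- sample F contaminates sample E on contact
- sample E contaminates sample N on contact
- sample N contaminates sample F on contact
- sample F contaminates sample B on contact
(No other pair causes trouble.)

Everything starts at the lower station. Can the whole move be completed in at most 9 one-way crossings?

Yes — this plan uses 9 crossings (≤ 9):
1. Keeper goes to the upper station with sample E and sample F.
2. Keeper goes back to the lower station with sample E.
3. Keeper goes to the upper station with sample A and sample E.
4. Keeper goes back to the lower station with sample E.
5. Keeper goes to the upper station with sample B and sample E.
6. Keeper goes back to the lower station with sample F.
7. Keeper goes to the upper station with sample C and sample F.
8. Keeper goes back to the lower station with sample F.
9. Keeper goes to the upper station with sample F and sample N.

Yes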